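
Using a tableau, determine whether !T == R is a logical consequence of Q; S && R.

No

Initial set: {T Q; T (S && R); F (!T == R)}.
T (S && R): α-rule — add T S, T R.
F (!T == R): β-rule — branch into T !T, F R  //  F !T, T R.
  branch 1 (add T !T, F R):
    × closes — contains both R and !R.
  branch 2 (add F !T, T R):
    ○ open, literals {Q=true, R=true, S=true, T=true}.
1 branch closed, 1 open.
An open branch gives a countermodel: Q=true, R=true, S=true, T=true (unmentioned atoms arbitrary); the premises hold there but the conclusion fails.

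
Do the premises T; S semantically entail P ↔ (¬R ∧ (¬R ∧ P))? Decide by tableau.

Initial set: {T; S; ¬(P ↔ (¬R ∧ (¬R ∧ P)))}.
¬(P ↔ (¬R ∧ (¬R ∧ P))): β-rule — branch into P, ¬(¬R ∧ (¬R ∧ P))  //  ¬P, (¬R ∧ (¬R ∧ P)).
  branch 1 (add P, ¬(¬R ∧ (¬R ∧ P))):
    ¬(¬R ∧ (¬R ∧ P)): β-rule — branch into ¬¬R  //  ¬(¬R ∧ P).
      branch 1.1 (add ¬¬R):
        ○ open, literals {P=true, R=true, S=true, T=true}.
      branch 1.2 (add ¬(¬R ∧ P)):
        ¬(¬R ∧ P): β-rule — branch into ¬¬R  //  ¬P.
          branch 1.2.1 (add ¬¬R):
            ○ open, literals {P=true, R=true, S=true, T=true}.
          branch 1.2.2 (add ¬P):
            × closes — contains both P and ¬P.
  branch 2 (add ¬P, (¬R ∧ (¬R ∧ P))):
    (¬R ∧ (¬R ∧ P)): α-rule — add ¬R, (¬R ∧ P).
    (¬R ∧ P): α-rule — add ¬R, P.
    × closes — contains both P and ¬P.
2 branches closed, 2 open.
An open branch gives a countermodel: P=true, R=true, S=true, T=true (unmentioned atoms arbitrary); the premises hold there but the conclusion fails.

No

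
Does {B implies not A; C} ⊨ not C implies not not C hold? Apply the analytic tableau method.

Yes

Initial set: {(B implies not A); C; not (not C implies not not C)}.
not (not C implies not not C): α-rule — add not C, not not not C.
× closes — contains both C and not C.
All 1 branch closes.
Every branch closed, so the premises entail the conclusion.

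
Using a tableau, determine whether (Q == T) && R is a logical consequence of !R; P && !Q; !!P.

No

Initial set: {T !R; T (P && !Q); T !!P; F ((Q == T) && R)}.
T (P && !Q): α-rule — add T P, T !Q.
T !!P: drop double negation, giving T P.
F ((Q == T) && R): β-rule — branch into F (Q == T)  //  F R.
  branch 1 (add F (Q == T)):
    F (Q == T): β-rule — branch into T Q, F T  //  F Q, T T.
      branch 1.1 (add T Q, F T):
        × closes — contains both Q and !Q.
      branch 1.2 (add F Q, T T):
        ○ open, literals {P=true, Q=false, R=false, T=true}.
  branch 2 (add F R):
    ○ open, literals {P=true, Q=false, R=false}.
1 branch closed, 2 open.
An open branch gives a countermodel: P=true, Q=false, R=false, T=true (unmentioned atoms arbitrary); the premises hold there but the conclusion fails.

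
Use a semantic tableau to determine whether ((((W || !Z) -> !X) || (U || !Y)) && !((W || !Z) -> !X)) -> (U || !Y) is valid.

Valid

Assume the negation and expand:
Initial set: {!(((((W || !Z) -> !X) || (U || !Y)) && !((W || !Z) -> !X)) -> (U || !Y))}.
!(((((W || !Z) -> !X) || (U || !Y)) && !((W || !Z) -> !X)) -> (U || !Y)): α-rule — add ((((W || !Z) -> !X) || (U || !Y)) && !((W || !Z) -> !X)), !(U || !Y).
((((W || !Z) -> !X) || (U || !Y)) && !((W || !Z) -> !X)): α-rule — add (((W || !Z) -> !X) || (U || !Y)), !((W || !Z) -> !X).
!(U || !Y): α-rule — add !U, !!Y.
!((W || !Z) -> !X): α-rule — add (W || !Z), !!X.
(((W || !Z) -> !X) || (U || !Y)): β-rule — branch into ((W || !Z) -> !X)  //  (U || !Y).
  branch 1 (add ((W || !Z) -> !X)):
    (W || !Z): β-rule — branch into W  //  !Z.
      branch 1.1 (add W):
        ((W || !Z) -> !X): β-rule — branch into !(W || !Z)  //  !X.
          branch 1.1.1 (add !(W || !Z)):
            !(W || !Z): α-rule — add !W, !!Z.
            × closes — contains both W and !W.
          branch 1.1.2 (add !X):
            × closes — contains both X and !X.
      branch 1.2 (add !Z):
        ((W || !Z) -> !X): β-rule — branch into !(W || !Z)  //  !X.
          branch 1.2.1 (add !(W || !Z)):
            !(W || !Z): α-rule — add !W, !!Z.
            × closes — contains both Z and !Z.
          branch 1.2.2 (add !X):
            × closes — contains both X and !X.
  branch 2 (add (U || !Y)):
    (W || !Z): β-rule — branch into W  //  !Z.
      branch 2.1 (add W):
        (U || !Y): β-rule — branch into U  //  !Y.
          branch 2.1.1 (add U):
            × closes — contains both U and !U.
          branch 2.1.2 (add !Y):
            × closes — contains both Y and !Y.
      branch 2.2 (add !Z):
        (U || !Y): β-rule — branch into U  //  !Y.
          branch 2.2.1 (add U):
            × closes — contains both U and !U.
          branch 2.2.2 (add !Y):
            × closes — contains both Y and !Y.
All 8 branches close.
Every branch closed, so the negation is unsatisfiable and the formula is valid.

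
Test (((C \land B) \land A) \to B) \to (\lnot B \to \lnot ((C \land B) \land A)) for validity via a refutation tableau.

Valid

Assume the negation and expand:
Initial set: {\lnot ((((C \land B) \land A) \to B) \to (\lnot B \to \lnot ((C \land B) \land A)))}.
\lnot ((((C \land B) \land A) \to B) \to (\lnot B \to \lnot ((C \land B) \land A))): α-rule — add (((C \land B) \land A) \to B), \lnot (\lnot B \to \lnot ((C \land B) \land A)).
\lnot (\lnot B \to \lnot ((C \land B) \land A)): α-rule — add \lnot B, \lnot \lnot ((C \land B) \land A).
\lnot \lnot ((C \land B) \land A): α-rule — add (C \land B), A.
(C \land B): α-rule — add C, B.
× closes — contains both B and \lnot B.
All 1 branch closes.
Every branch closed, so the negation is unsatisfiable and the formula is valid.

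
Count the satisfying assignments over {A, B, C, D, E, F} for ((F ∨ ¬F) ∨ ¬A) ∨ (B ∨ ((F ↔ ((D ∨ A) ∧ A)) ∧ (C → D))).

64

Initial set: {T (((F ∨ ¬F) ∨ ¬A) ∨ (B ∨ ((F ↔ ((D ∨ A) ∧ A)) ∧ (C → D))))}.
T (((F ∨ ¬F) ∨ ¬A) ∨ (B ∨ ((F ↔ ((D ∨ A) ∧ A)) ∧ (C → D)))): β-rule — branch into T ((F ∨ ¬F) ∨ ¬A)  //  T (B ∨ ((F ↔ ((D ∨ A) ∧ A)) ∧ (C → D))).
  branch 1 (add T ((F ∨ ¬F) ∨ ¬A)):
    T ((F ∨ ¬F) ∨ ¬A): β-rule — branch into T (F ∨ ¬F)  //  T ¬A.
      branch 1.1 (add T (F ∨ ¬F)):
        T (F ∨ ¬F): β-rule — branch into T F  //  T ¬F.
          branch 1.1.1 (add T F):
            ○ open, literals {F=1}.
          branch 1.1.2 (add T ¬F):
            ○ open, literals {F=0}.
      branch 1.2 (add T ¬A):
        ○ open, literals {A=0}.
  branch 2 (add T (B ∨ ((F ↔ ((D ∨ A) ∧ A)) ∧ (C → D)))):
    T (B ∨ ((F ↔ ((D ∨ A) ∧ A)) ∧ (C → D))): β-rule — branch into T B  //  T ((F ↔ ((D ∨ A) ∧ A)) ∧ (C → D)).
      branch 2.1 (add T B):
        ○ open, literals {B=1}.
      branch 2.2 (add T ((F ↔ ((D ∨ A) ∧ A)) ∧ (C → D))):
        T ((F ↔ ((D ∨ A) ∧ A)) ∧ (C → D)): α-rule — add T (F ↔ ((D ∨ A) ∧ A)), T (C → D).
        T (F ↔ ((D ∨ A) ∧ A)): β-rule — branch into T F, T ((D ∨ A) ∧ A)  //  F F, F ((D ∨ A) ∧ A).
          branch 2.2.1 (add T F, T ((D ∨ A) ∧ A)):
            T ((D ∨ A) ∧ A): α-rule — add T (D ∨ A), T A.
            T (C → D): β-rule — branch into F C  //  T D.
              branch 2.2.1.1 (add F C):
                T (D ∨ A): β-rule — branch into T D  //  T A.
                  branch 2.2.1.1.1 (add T D):
                    ○ open, literals {A=1, C=0, D=1, F=1}.
                  branch 2.2.1.1.2 (add T A):
                    ○ open, literals {A=1, C=0, F=1}.
              branch 2.2.1.2 (add T D):
                T (D ∨ A): β-rule — branch into T D  //  T A.
                  branch 2.2.1.2.1 (add T D):
                    ○ open, literals {A=1, D=1, F=1}.
                  branch 2.2.1.2.2 (add T A):
                    ○ open, literals {A=1, D=1, F=1}.
          branch 2.2.2 (add F F, F ((D ∨ A) ∧ A)):
            T (C → D): β-rule — branch into F C  //  T D.
              branch 2.2.2.1 (add F C):
                F ((D ∨ A) ∧ A): β-rule — branch into F (D ∨ A)  //  F A.
                  branch 2.2.2.1.1 (add F (D ∨ A)):
                    F (D ∨ A): α-rule — add F D, F A.
                    ○ open, literals {A=0, C=0, D=0, F=0}.
                  branch 2.2.2.1.2 (add F A):
                    ○ open, literals {A=0, C=0, F=0}.
              branch 2.2.2.2 (add T D):
                F ((D ∨ A) ∧ A): β-rule — branch into F (D ∨ A)  //  F A.
                  branch 2.2.2.2.1 (add F (D ∨ A)):
                    F (D ∨ A): α-rule — add F D, F A.
                    × closes — contains both D and ¬D.
                  branch 2.2.2.2.2 (add F A):
                    ○ open, literals {A=0, D=1, F=0}.
1 branch closed, 11 open.
Each open branch fixes some atoms; the unmentioned ones are free. Counting distinct full assignments: branch {F=1} (A, B, C, D, E) contributes 32 new; branch {F=0} (A, B, C, D, E) contributes 32 new; branch {A=0} (B, C, D, E, F) contributes 0 new; branch {B=1} (A, C, D, E, F) contributes 0 new; branch {A=1, C=0, D=1, F=1} (B, E) contributes 0 new; branch {A=1, C=0, F=1} (B, D, E) contributes 0 new; branch {A=1, D=1, F=1} (B, C, E) contributes 0 new; branch {A=1, D=1, F=1} (B, C, E) contributes 0 new; branch {A=0, C=0, D=0, F=0} (B, E) contributes 0 new; branch {A=0, C=0, F=0} (B, D, E) contributes 0 new; branch {A=0, D=1, F=0} (B, C, E) contributes 0 new. Total: 64.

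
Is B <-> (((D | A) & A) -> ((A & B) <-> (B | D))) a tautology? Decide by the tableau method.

Assume the negation and expand:
Initial set: {~(B <-> (((D | A) & A) -> ((A & B) <-> (B | D))))}.
~(B <-> (((D | A) & A) -> ((A & B) <-> (B | D)))): β-rule — branch into B, ~(((D | A) & A) -> ((A & B) <-> (B | D)))  //  ~B, (((D | A) & A) -> ((A & B) <-> (B | D))).
  branch 1 (add B, ~(((D | A) & A) -> ((A & B) <-> (B | D)))):
    ~(((D | A) & A) -> ((A & B) <-> (B | D))): α-rule — add ((D | A) & A), ~((A & B) <-> (B | D)).
    ((D | A) & A): α-rule — add (D | A), A.
    ~((A & B) <-> (B | D)): β-rule — branch into (A & B), ~(B | D)  //  ~(A & B), (B | D).
      branch 1.1 (add (A & B), ~(B | D)):
        (A & B): α-rule — add A, B.
        ~(B | D): α-rule — add ~B, ~D.
        × closes — contains both B and ~B.
      branch 1.2 (add ~(A & B), (B | D)):
        (D | A): β-rule — branch into D  //  A.
          branch 1.2.1 (add D):
            ~(A & B): β-rule — branch into ~A  //  ~B.
              branch 1.2.1.1 (add ~A):
                × closes — contains both A and ~A.
              branch 1.2.1.2 (add ~B):
                × closes — contains both B and ~B.
          branch 1.2.2 (add A):
            ~(A & B): β-rule — branch into ~A  //  ~B.
              branch 1.2.2.1 (add ~A):
                × closes — contains both A and ~A.
              branch 1.2.2.2 (add ~B):
                × closes — contains both B and ~B.
  branch 2 (add ~B, (((D | A) & A) -> ((A & B) <-> (B | D)))):
    (((D | A) & A) -> ((A & B) <-> (B | D))): β-rule — branch into ~((D | A) & A)  //  ((A & B) <-> (B | D)).
      branch 2.1 (add ~((D | A) & A)):
        ~((D | A) & A): β-rule — branch into ~(D | A)  //  ~A.
          branch 2.1.1 (add ~(D | A)):
            ~(D | A): α-rule — add ~D, ~A.
            ○ open, literals {A=F, B=F, D=F}.
          branch 2.1.2 (add ~A):
            ○ open, literals {A=F, B=F}.
      branch 2.2 (add ((A & B) <-> (B | D))):
        ((A & B) <-> (B | D)): β-rule — branch into (A & B), (B | D)  //  ~(A & B), ~(B | D).
          branch 2.2.1 (add (A & B), (B | D)):
            (A & B): α-rule — add A, B.
            × closes — contains both B and ~B.
          branch 2.2.2 (add ~(A & B), ~(B | D)):
            ~(B | D): α-rule — add ~B, ~D.
            ~(A & B): β-rule — branch into ~A  //  ~B.
              branch 2.2.2.1 (add ~A):
                ○ open, literals {A=F, B=F, D=F}.
              branch 2.2.2.2 (add ~B):
                ○ open, literals {B=F, D=F}.
6 branches closed, 4 open.
An open branch gives a countermodel: A=F, B=F, D=F (unmentioned atoms arbitrary); under it the original formula is false.

Not valid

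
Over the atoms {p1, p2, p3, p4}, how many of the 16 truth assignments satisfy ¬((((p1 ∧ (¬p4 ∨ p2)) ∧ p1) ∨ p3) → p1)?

Initial set: {¬((((p1 ∧ (¬p4 ∨ p2)) ∧ p1) ∨ p3) → p1)}.
¬((((p1 ∧ (¬p4 ∨ p2)) ∧ p1) ∨ p3) → p1): α-rule — add (((p1 ∧ (¬p4 ∨ p2)) ∧ p1) ∨ p3), ¬p1.
(((p1 ∧ (¬p4 ∨ p2)) ∧ p1) ∨ p3): β-rule — branch into ((p1 ∧ (¬p4 ∨ p2)) ∧ p1)  //  p3.
  branch 1 (add ((p1 ∧ (¬p4 ∨ p2)) ∧ p1)):
    ((p1 ∧ (¬p4 ∨ p2)) ∧ p1): α-rule — add (p1 ∧ (¬p4 ∨ p2)), p1.
    × closes — contains both p1 and ¬p1.
  branch 2 (add p3):
    ○ open, literals {p1=0, p3=1}.
1 branch closed, 1 open.
Each open branch fixes some atoms; the unmentioned ones are free. Counting distinct full assignments: branch {p1=0, p3=1} (p2, p4) contributes 4 new. Total: 4.

4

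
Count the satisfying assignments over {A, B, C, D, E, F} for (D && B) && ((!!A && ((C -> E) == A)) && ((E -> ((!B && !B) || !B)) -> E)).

Initial set: {((D && B) && ((!!A && ((C -> E) == A)) && ((E -> ((!B && !B) || !B)) -> E)))}.
((D && B) && ((!!A && ((C -> E) == A)) && ((E -> ((!B && !B) || !B)) -> E))): α-rule — add (D && B), ((!!A && ((C -> E) == A)) && ((E -> ((!B && !B) || !B)) -> E)).
(D && B): α-rule — add D, B.
((!!A && ((C -> E) == A)) && ((E -> ((!B && !B) || !B)) -> E)): α-rule — add (!!A && ((C -> E) == A)), ((E -> ((!B && !B) || !B)) -> E).
(!!A && ((C -> E) == A)): α-rule — add !!A, ((C -> E) == A).
!!A: drop double negation, giving A.
((E -> ((!B && !B) || !B)) -> E): β-rule — branch into !(E -> ((!B && !B) || !B))  //  E.
  branch 1 (add !(E -> ((!B && !B) || !B))):
    !(E -> ((!B && !B) || !B)): α-rule — add E, !((!B && !B) || !B).
    !((!B && !B) || !B): α-rule — add !(!B && !B), !!B.
    ((C -> E) == A): β-rule — branch into (C -> E), A  //  !(C -> E), !A.
      branch 1.1 (add (C -> E), A):
        !(!B && !B): β-rule — branch into !!B  //  !!B.
          branch 1.1.1 (add !!B):
            (C -> E): β-rule — branch into !C  //  E.
              branch 1.1.1.1 (add !C):
                ○ open, literals {A=true, B=true, C=false, D=true, E=true}.
              branch 1.1.1.2 (add E):
                ○ open, literals {A=true, B=true, D=true, E=true}.
          branch 1.1.2 (add !!B):
            (C -> E): β-rule — branch into !C  //  E.
              branch 1.1.2.1 (add !C):
                ○ open, literals {A=true, B=true, C=false, D=true, E=true}.
              branch 1.1.2.2 (add E):
                ○ open, literals {A=true, B=true, D=true, E=true}.
      branch 1.2 (add !(C -> E), !A):
        × closes — contains both A and !A.
  branch 2 (add E):
    ((C -> E) == A): β-rule — branch into (C -> E), A  //  !(C -> E), !A.
      branch 2.1 (add (C -> E), A):
        (C -> E): β-rule — branch into !C  //  E.
          branch 2.1.1 (add !C):
            ○ open, literals {A=true, B=true, C=false, D=true, E=true}.
          branch 2.1.2 (add E):
            ○ open, literals {A=true, B=true, D=true, E=true}.
      branch 2.2 (add !(C -> E), !A):
        × closes — contains both A and !A.
2 branches closed, 6 open.
Each open branch fixes some atoms; the unmentioned ones are free. Counting distinct full assignments: branch {A=true, B=true, C=false, D=true, E=true} (F) contributes 2 new; branch {A=true, B=true, D=true, E=true} (C, F) contributes 2 new; branch {A=true, B=true, C=false, D=true, E=true} (F) contributes 0 new; branch {A=true, B=true, D=true, E=true} (C, F) contributes 0 new; branch {A=true, B=true, C=false, D=true, E=true} (F) contributes 0 new; branch {A=true, B=true, D=true, E=true} (C, F) contributes 0 new. Total: 4.

4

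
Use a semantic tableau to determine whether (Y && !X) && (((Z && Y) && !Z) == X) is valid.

Not valid

Assume the negation and expand:
Initial set: {F ((Y && !X) && (((Z && Y) && !Z) == X))}.
F ((Y && !X) && (((Z && Y) && !Z) == X)): β-rule — branch into F (Y && !X)  //  F (((Z && Y) && !Z) == X).
  branch 1 (add F (Y && !X)):
    F (Y && !X): β-rule — branch into F Y  //  F !X.
      branch 1.1 (add F Y):
        ○ open, literals {Y=F}.
      branch 1.2 (add F !X):
        ○ open, literals {X=T}.
  branch 2 (add F (((Z && Y) && !Z) == X)):
    F (((Z && Y) && !Z) == X): β-rule — branch into T ((Z && Y) && !Z), F X  //  F ((Z && Y) && !Z), T X.
      branch 2.1 (add T ((Z && Y) && !Z), F X):
        T ((Z && Y) && !Z): α-rule — add T (Z && Y), T !Z.
        T (Z && Y): α-rule — add T Z, T Y.
        × closes — contains both Z and !Z.
      branch 2.2 (add F ((Z && Y) && !Z), T X):
        F ((Z && Y) && !Z): β-rule — branch into F (Z && Y)  //  F !Z.
          branch 2.2.1 (add F (Z && Y)):
            F (Z && Y): β-rule — branch into F Z  //  F Y.
              branch 2.2.1.1 (add F Z):
                ○ open, literals {X=T, Z=F}.
              branch 2.2.1.2 (add F Y):
                ○ open, literals {X=T, Y=F}.
          branch 2.2.2 (add F !Z):
            ○ open, literals {X=T, Z=T}.
1 branch closed, 5 open.
An open branch gives a countermodel: Y=F (unmentioned atoms arbitrary); under it the original formula is false.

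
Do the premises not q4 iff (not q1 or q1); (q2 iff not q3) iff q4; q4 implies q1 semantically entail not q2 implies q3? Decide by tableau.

No

Initial set: {T (not q4 iff (not q1 or q1)); T ((q2 iff not q3) iff q4); T (q4 implies q1); F (not q2 implies q3)}.
F (not q2 implies q3): α-rule — add T not q2, F q3.
T (not q4 iff (not q1 or q1)): β-rule — branch into T not q4, T (not q1 or q1)  //  F not q4, F (not q1 or q1).
  branch 1 (add T not q4, T (not q1 or q1)):
    T ((q2 iff not q3) iff q4): β-rule — branch into T (q2 iff not q3), T q4  //  F (q2 iff not q3), F q4.
      branch 1.1 (add T (q2 iff not q3), T q4):
        × closes — contains both q4 and not q4.
      branch 1.2 (add F (q2 iff not q3), F q4):
        T (q4 implies q1): β-rule — branch into F q4  //  T q1.
          branch 1.2.1 (add F q4):
            T (not q1 or q1): β-rule — branch into T not q1  //  T q1.
              branch 1.2.1.1 (add T not q1):
                F (q2 iff not q3): β-rule — branch into T q2, F not q3  //  F q2, T not q3.
                  branch 1.2.1.1.1 (add T q2, F not q3):
                    × closes — contains both q2 and not q2.
                  branch 1.2.1.1.2 (add F q2, T not q3):
                    ○ open, literals {q1=F, q2=F, q3=F, q4=F}.
              branch 1.2.1.2 (add T q1):
                F (q2 iff not q3): β-rule — branch into T q2, F not q3  //  F q2, T not q3.
                  branch 1.2.1.2.1 (add T q2, F not q3):
                    × closes — contains both q2 and not q2.
                  branch 1.2.1.2.2 (add F q2, T not q3):
                    ○ open, literals {q1=T, q2=F, q3=F, q4=F}.
          branch 1.2.2 (add T q1):
            T (not q1 or q1): β-rule — branch into T not q1  //  T q1.
              branch 1.2.2.1 (add T not q1):
                × closes — contains both q1 and not q1.
              branch 1.2.2.2 (add T q1):
                F (q2 iff not q3): β-rule — branch into T q2, F not q3  //  F q2, T not q3.
                  branch 1.2.2.2.1 (add T q2, F not q3):
                    × closes — contains both q2 and not q2.
                  branch 1.2.2.2.2 (add F q2, T not q3):
                    ○ open, literals {q1=T, q2=F, q3=F, q4=F}.
  branch 2 (add F not q4, F (not q1 or q1)):
    F (not q1 or q1): α-rule — add F not q1, F q1.
    × closes — contains both q1 and not q1.
6 branches closed, 3 open.
An open branch gives a countermodel: q1=F, q2=F, q3=F, q4=F (unmentioned atoms arbitrary); the premises hold there but the conclusion fails.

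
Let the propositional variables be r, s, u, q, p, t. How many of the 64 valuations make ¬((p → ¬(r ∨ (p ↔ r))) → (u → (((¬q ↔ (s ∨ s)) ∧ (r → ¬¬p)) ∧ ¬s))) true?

Initial set: {¬((p → ¬(r ∨ (p ↔ r))) → (u → (((¬q ↔ (s ∨ s)) ∧ (r → ¬¬p)) ∧ ¬s)))}.
¬((p → ¬(r ∨ (p ↔ r))) → (u → (((¬q ↔ (s ∨ s)) ∧ (r → ¬¬p)) ∧ ¬s))): α-rule — add (p → ¬(r ∨ (p ↔ r))), ¬(u → (((¬q ↔ (s ∨ s)) ∧ (r → ¬¬p)) ∧ ¬s)).
¬(u → (((¬q ↔ (s ∨ s)) ∧ (r → ¬¬p)) ∧ ¬s)): α-rule — add u, ¬(((¬q ↔ (s ∨ s)) ∧ (r → ¬¬p)) ∧ ¬s).
(p → ¬(r ∨ (p ↔ r))): β-rule — branch into ¬p  //  ¬(r ∨ (p ↔ r)).
  branch 1 (add ¬p):
    ¬(((¬q ↔ (s ∨ s)) ∧ (r → ¬¬p)) ∧ ¬s): β-rule — branch into ¬((¬q ↔ (s ∨ s)) ∧ (r → ¬¬p))  //  ¬¬s.
      branch 1.1 (add ¬((¬q ↔ (s ∨ s)) ∧ (r → ¬¬p))):
        ¬((¬q ↔ (s ∨ s)) ∧ (r → ¬¬p)): β-rule — branch into ¬(¬q ↔ (s ∨ s))  //  ¬(r → ¬¬p).
          branch 1.1.1 (add ¬(¬q ↔ (s ∨ s))):
            ¬(¬q ↔ (s ∨ s)): β-rule — branch into ¬q, ¬(s ∨ s)  //  ¬¬q, (s ∨ s).
              branch 1.1.1.1 (add ¬q, ¬(s ∨ s)):
                ¬(s ∨ s): α-rule — add ¬s, ¬s.
                ○ open, literals {p=F, q=F, s=F, u=T}.
              branch 1.1.1.2 (add ¬¬q, (s ∨ s)):
                (s ∨ s): β-rule — branch into s  //  s.
                  branch 1.1.1.2.1 (add s):
                    ○ open, literals {p=F, q=T, s=T, u=T}.
                  branch 1.1.1.2.2 (add s):
                    ○ open, literals {p=F, q=T, s=T, u=T}.
          branch 1.1.2 (add ¬(r → ¬¬p)):
            ¬(r → ¬¬p): α-rule — add r, ¬¬¬p.
            ¬¬¬p: drop double negation, giving ¬p.
            ○ open, literals {p=F, r=T, u=T}.
      branch 1.2 (add ¬¬s):
        ○ open, literals {p=F, s=T, u=T}.
  branch 2 (add ¬(r ∨ (p ↔ r))):
    ¬(r ∨ (p ↔ r)): α-rule — add ¬r, ¬(p ↔ r).
    ¬(((¬q ↔ (s ∨ s)) ∧ (r → ¬¬p)) ∧ ¬s): β-rule — branch into ¬((¬q ↔ (s ∨ s)) ∧ (r → ¬¬p))  //  ¬¬s.
      branch 2.1 (add ¬((¬q ↔ (s ∨ s)) ∧ (r → ¬¬p))):
        ¬(p ↔ r): β-rule — branch into p, ¬r  //  ¬p, r.
          branch 2.1.1 (add p, ¬r):
            ¬((¬q ↔ (s ∨ s)) ∧ (r → ¬¬p)): β-rule — branch into ¬(¬q ↔ (s ∨ s))  //  ¬(r → ¬¬p).
              branch 2.1.1.1 (add ¬(¬q ↔ (s ∨ s))):
                ¬(¬q ↔ (s ∨ s)): β-rule — branch into ¬q, ¬(s ∨ s)  //  ¬¬q, (s ∨ s).
                  branch 2.1.1.1.1 (add ¬q, ¬(s ∨ s)):
                    ¬(s ∨ s): α-rule — add ¬s, ¬s.
                    ○ open, literals {p=T, q=F, r=F, s=F, u=T}.
                  branch 2.1.1.1.2 (add ¬¬q, (s ∨ s)):
                    (s ∨ s): β-rule — branch into s  //  s.
                      branch 2.1.1.1.2.1 (add s):
                        ○ open, literals {p=T, q=T, r=F, s=T, u=T}.
                      branch 2.1.1.1.2.2 (add s):
                        ○ open, literals {p=T, q=T, r=F, s=T, u=T}.
              branch 2.1.1.2 (add ¬(r → ¬¬p)):
                ¬(r → ¬¬p): α-rule — add r, ¬¬¬p.
                × closes — contains both r and ¬r.
          branch 2.1.2 (add ¬p, r):
            × closes — contains both r and ¬r.
      branch 2.2 (add ¬¬s):
        ¬(p ↔ r): β-rule — branch into p, ¬r  //  ¬p, r.
          branch 2.2.1 (add p, ¬r):
            ○ open, literals {p=T, r=F, s=T, u=T}.
          branch 2.2.2 (add ¬p, r):
            × closes — contains both r and ¬r.
3 branches closed, 9 open.
Each open branch fixes some atoms; the unmentioned ones are free. Counting distinct full assignments: branch {p=F, q=F, s=F, u=T} (r, t) contributes 4 new; branch {p=F, q=T, s=T, u=T} (r, t) contributes 4 new; branch {p=F, q=T, s=T, u=T} (r, t) contributes 0 new; branch {p=F, r=T, u=T} (s, q, t) contributes 4 new; branch {p=F, s=T, u=T} (r, q, t) contributes 2 new; branch {p=T, q=F, r=F, s=F, u=T} (t) contributes 2 new; branch {p=T, q=T, r=F, s=T, u=T} (t) contributes 2 new; branch {p=T, q=T, r=F, s=T, u=T} (t) contributes 0 new; branch {p=T, r=F, s=T, u=T} (q, t) contributes 2 new. Total: 20.

20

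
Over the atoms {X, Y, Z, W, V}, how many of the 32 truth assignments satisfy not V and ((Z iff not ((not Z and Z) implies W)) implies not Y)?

12

Initial set: {(not V and ((Z iff not ((not Z and Z) implies W)) implies not Y))}.
(not V and ((Z iff not ((not Z and Z) implies W)) implies not Y)): α-rule — add not V, ((Z iff not ((not Z and Z) implies W)) implies not Y).
((Z iff not ((not Z and Z) implies W)) implies not Y): β-rule — branch into not (Z iff not ((not Z and Z) implies W))  //  not Y.
  branch 1 (add not (Z iff not ((not Z and Z) implies W))):
    not (Z iff not ((not Z and Z) implies W)): β-rule — branch into Z, not not ((not Z and Z) implies W)  //  not Z, not ((not Z and Z) implies W).
      branch 1.1 (add Z, not not ((not Z and Z) implies W)):
        not not ((not Z and Z) implies W): β-rule — branch into not (not Z and Z)  //  W.
          branch 1.1.1 (add not (not Z and Z)):
            not (not Z and Z): β-rule — branch into not not Z  //  not Z.
              branch 1.1.1.1 (add not not Z):
                ○ open, literals {V=F, Z=T}.
              branch 1.1.1.2 (add not Z):
                × closes — contains both Z and not Z.
          branch 1.1.2 (add W):
            ○ open, literals {V=F, W=T, Z=T}.
      branch 1.2 (add not Z, not ((not Z and Z) implies W)):
        not ((not Z and Z) implies W): α-rule — add (not Z and Z), not W.
        (not Z and Z): α-rule — add not Z, Z.
        × closes — contains both Z and not Z.
  branch 2 (add not Y):
    ○ open, literals {V=F, Y=F}.
2 branches closed, 3 open.
Each open branch fixes some atoms; the unmentioned ones are free. Counting distinct full assignments: branch {V=F, Z=T} (X, Y, W) contributes 8 new; branch {V=F, W=T, Z=T} (X, Y) contributes 0 new; branch {V=F, Y=F} (X, Z, W) contributes 4 new. Total: 12.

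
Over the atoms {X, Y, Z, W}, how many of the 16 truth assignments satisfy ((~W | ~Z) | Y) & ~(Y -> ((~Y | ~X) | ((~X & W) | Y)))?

0

Initial set: {T (((~W | ~Z) | Y) & ~(Y -> ((~Y | ~X) | ((~X & W) | Y))))}.
T (((~W | ~Z) | Y) & ~(Y -> ((~Y | ~X) | ((~X & W) | Y)))): α-rule — add T ((~W | ~Z) | Y), T ~(Y -> ((~Y | ~X) | ((~X & W) | Y))).
T ~(Y -> ((~Y | ~X) | ((~X & W) | Y))): α-rule — add T Y, F ((~Y | ~X) | ((~X & W) | Y)).
F ((~Y | ~X) | ((~X & W) | Y)): α-rule — add F (~Y | ~X), F ((~X & W) | Y).
F (~Y | ~X): α-rule — add F ~Y, F ~X.
F ((~X & W) | Y): α-rule — add F (~X & W), F Y.
× closes — contains both Y and ~Y.
All 1 branch closes.
No open branches: the formula has 0 satisfying assignments.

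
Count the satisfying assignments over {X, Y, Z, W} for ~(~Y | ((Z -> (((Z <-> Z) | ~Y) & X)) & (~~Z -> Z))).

2

Initial set: {~(~Y | ((Z -> (((Z <-> Z) | ~Y) & X)) & (~~Z -> Z)))}.
~(~Y | ((Z -> (((Z <-> Z) | ~Y) & X)) & (~~Z -> Z))): α-rule — add ~~Y, ~((Z -> (((Z <-> Z) | ~Y) & X)) & (~~Z -> Z)).
~((Z -> (((Z <-> Z) | ~Y) & X)) & (~~Z -> Z)): β-rule — branch into ~(Z -> (((Z <-> Z) | ~Y) & X))  //  ~(~~Z -> Z).
  branch 1 (add ~(Z -> (((Z <-> Z) | ~Y) & X))):
    ~(Z -> (((Z <-> Z) | ~Y) & X)): α-rule — add Z, ~(((Z <-> Z) | ~Y) & X).
    ~(((Z <-> Z) | ~Y) & X): β-rule — branch into ~((Z <-> Z) | ~Y)  //  ~X.
      branch 1.1 (add ~((Z <-> Z) | ~Y)):
        ~((Z <-> Z) | ~Y): α-rule — add ~(Z <-> Z), ~~Y.
        ~(Z <-> Z): β-rule — branch into Z, ~Z  //  ~Z, Z.
          branch 1.1.1 (add Z, ~Z):
            × closes — contains both Z and ~Z.
          branch 1.1.2 (add ~Z, Z):
            × closes — contains both Z and ~Z.
      branch 1.2 (add ~X):
        ○ open, literals {X=F, Y=T, Z=T}.
  branch 2 (add ~(~~Z -> Z)):
    ~(~~Z -> Z): α-rule — add ~~Z, ~Z.
    ~~Z: drop double negation, giving Z.
    × closes — contains both Z and ~Z.
3 branches closed, 1 open.
Each open branch fixes some atoms; the unmentioned ones are free. Counting distinct full assignments: branch {X=F, Y=T, Z=T} (W) contributes 2 new. Total: 2.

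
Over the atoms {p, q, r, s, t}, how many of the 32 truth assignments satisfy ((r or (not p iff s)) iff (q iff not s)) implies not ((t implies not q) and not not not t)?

24

Initial set: {(((r or (not p iff s)) iff (q iff not s)) implies not ((t implies not q) and not not not t))}.
(((r or (not p iff s)) iff (q iff not s)) implies not ((t implies not q) and not not not t)): β-rule — branch into not ((r or (not p iff s)) iff (q iff not s))  //  not ((t implies not q) and not not not t).
  branch 1 (add not ((r or (not p iff s)) iff (q iff not s))):
    not ((r or (not p iff s)) iff (q iff not s)): β-rule — branch into (r or (not p iff s)), not (q iff not s)  //  not (r or (not p iff s)), (q iff not s).
      branch 1.1 (add (r or (not p iff s)), not (q iff not s)):
        (r or (not p iff s)): β-rule — branch into r  //  (not p iff s).
          branch 1.1.1 (add r):
            not (q iff not s): β-rule — branch into q, not not s  //  not q, not s.
              branch 1.1.1.1 (add q, not not s):
                ○ open, literals {q=T, r=T, s=T}.
              branch 1.1.1.2 (add not q, not s):
                ○ open, literals {q=F, r=T, s=F}.
          branch 1.1.2 (add (not p iff s)):
            not (q iff not s): β-rule — branch into q, not not s  //  not q, not s.
              branch 1.1.2.1 (add q, not not s):
                (not p iff s): β-rule — branch into not p, s  //  not not p, not s.
                  branch 1.1.2.1.1 (add not p, s):
                    ○ open, literals {p=F, q=T, s=T}.
                  branch 1.1.2.1.2 (add not not p, not s):
                    × closes — contains both s and not s.
              branch 1.1.2.2 (add not q, not s):
                (not p iff s): β-rule — branch into not p, s  //  not not p, not s.
                  branch 1.1.2.2.1 (add not p, s):
                    × closes — contains both s and not s.
                  branch 1.1.2.2.2 (add not not p, not s):
                    ○ open, literals {p=T, q=F, s=F}.
      branch 1.2 (add not (r or (not p iff s)), (q iff not s)):
        not (r or (not p iff s)): α-rule — add not r, not (not p iff s).
        (q iff not s): β-rule — branch into q, not s  //  not q, not not s.
          branch 1.2.1 (add q, not s):
            not (not p iff s): β-rule — branch into not p, not s  //  not not p, s.
              branch 1.2.1.1 (add not p, not s):
                ○ open, literals {p=F, q=T, r=F, s=F}.
              branch 1.2.1.2 (add not not p, s):
                × closes — contains both s and not s.
          branch 1.2.2 (add not q, not not s):
            not (not p iff s): β-rule — branch into not p, not s  //  not not p, s.
              branch 1.2.2.1 (add not p, not s):
                × closes — contains both s and not s.
              branch 1.2.2.2 (add not not p, s):
                ○ open, literals {p=T, q=F, r=F, s=T}.
  branch 2 (add not ((t implies not q) and not not not t)):
    not ((t implies not q) and not not not t): β-rule — branch into not (t implies not q)  //  not not not not t.
      branch 2.1 (add not (t implies not q)):
        not (t implies not q): α-rule — add t, not not q.
        ○ open, literals {q=T, t=T}.
      branch 2.2 (add not not not not t):
        not not not not t: drop double negation, giving not not t.
        ○ open, literals {t=T}.
4 branches closed, 8 open.
Each open branch fixes some atoms; the unmentioned ones are free. Counting distinct full assignments: branch {q=T, r=T, s=T} (p, t) contributes 4 new; branch {q=F, r=T, s=F} (p, t) contributes 4 new; branch {p=F, q=T, s=T} (r, t) contributes 2 new; branch {p=T, q=F, s=F} (r, t) contributes 2 new; branch {p=F, q=T, r=F, s=F} (t) contributes 2 new; branch {p=T, q=F, r=F, s=T} (t) contributes 2 new; branch {q=T, t=T} (p, r, s) contributes 4 new; branch {t=T} (p, q, r, s) contributes 4 new. Total: 24.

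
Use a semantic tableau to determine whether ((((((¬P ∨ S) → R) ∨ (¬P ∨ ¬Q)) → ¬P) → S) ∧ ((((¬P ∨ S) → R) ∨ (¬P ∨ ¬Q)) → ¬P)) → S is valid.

Assume the negation and expand:
Initial set: {¬(((((((¬P ∨ S) → R) ∨ (¬P ∨ ¬Q)) → ¬P) → S) ∧ ((((¬P ∨ S) → R) ∨ (¬P ∨ ¬Q)) → ¬P)) → S)}.
¬(((((((¬P ∨ S) → R) ∨ (¬P ∨ ¬Q)) → ¬P) → S) ∧ ((((¬P ∨ S) → R) ∨ (¬P ∨ ¬Q)) → ¬P)) → S): α-rule — add ((((((¬P ∨ S) → R) ∨ (¬P ∨ ¬Q)) → ¬P) → S) ∧ ((((¬P ∨ S) → R) ∨ (¬P ∨ ¬Q)) → ¬P)), ¬S.
((((((¬P ∨ S) → R) ∨ (¬P ∨ ¬Q)) → ¬P) → S) ∧ ((((¬P ∨ S) → R) ∨ (¬P ∨ ¬Q)) → ¬P)): α-rule — add (((((¬P ∨ S) → R) ∨ (¬P ∨ ¬Q)) → ¬P) → S), ((((¬P ∨ S) → R) ∨ (¬P ∨ ¬Q)) → ¬P).
(((((¬P ∨ S) → R) ∨ (¬P ∨ ¬Q)) → ¬P) → S): β-rule — branch into ¬((((¬P ∨ S) → R) ∨ (¬P ∨ ¬Q)) → ¬P)  //  S.
  branch 1 (add ¬((((¬P ∨ S) → R) ∨ (¬P ∨ ¬Q)) → ¬P)):
    ¬((((¬P ∨ S) → R) ∨ (¬P ∨ ¬Q)) → ¬P): α-rule — add (((¬P ∨ S) → R) ∨ (¬P ∨ ¬Q)), ¬¬P.
    ((((¬P ∨ S) → R) ∨ (¬P ∨ ¬Q)) → ¬P): β-rule — branch into ¬(((¬P ∨ S) → R) ∨ (¬P ∨ ¬Q))  //  ¬P.
      branch 1.1 (add ¬(((¬P ∨ S) → R) ∨ (¬P ∨ ¬Q))):
        ¬(((¬P ∨ S) → R) ∨ (¬P ∨ ¬Q)): α-rule — add ¬((¬P ∨ S) → R), ¬(¬P ∨ ¬Q).
        ¬((¬P ∨ S) → R): α-rule — add (¬P ∨ S), ¬R.
        ¬(¬P ∨ ¬Q): α-rule — add ¬¬P, ¬¬Q.
        (((¬P ∨ S) → R) ∨ (¬P ∨ ¬Q)): β-rule — branch into ((¬P ∨ S) → R)  //  (¬P ∨ ¬Q).
          branch 1.1.1 (add ((¬P ∨ S) → R)):
            (¬P ∨ S): β-rule — branch into ¬P  //  S.
              branch 1.1.1.1 (add ¬P):
                × closes — contains both P and ¬P.
              branch 1.1.1.2 (add S):
                × closes — contains both S and ¬S.
          branch 1.1.2 (add (¬P ∨ ¬Q)):
            (¬P ∨ S): β-rule — branch into ¬P  //  S.
              branch 1.1.2.1 (add ¬P):
                × closes — contains both P and ¬P.
              branch 1.1.2.2 (add S):
                × closes — contains both S and ¬S.
      branch 1.2 (add ¬P):
        × closes — contains both P and ¬P.
  branch 2 (add S):
    × closes — contains both S and ¬S.
All 6 branches close.
Every branch closed, so the negation is unsatisfiable and the formula is valid.

Valid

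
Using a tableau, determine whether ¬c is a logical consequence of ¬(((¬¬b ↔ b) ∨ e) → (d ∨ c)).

Yes

Initial set: {¬(((¬¬b ↔ b) ∨ e) → (d ∨ c)); ¬¬c}.
¬(((¬¬b ↔ b) ∨ e) → (d ∨ c)): α-rule — add ((¬¬b ↔ b) ∨ e), ¬(d ∨ c).
¬(d ∨ c): α-rule — add ¬d, ¬c.
× closes — contains both c and ¬c.
All 1 branch closes.
Every branch closed, so the premises entail the conclusion.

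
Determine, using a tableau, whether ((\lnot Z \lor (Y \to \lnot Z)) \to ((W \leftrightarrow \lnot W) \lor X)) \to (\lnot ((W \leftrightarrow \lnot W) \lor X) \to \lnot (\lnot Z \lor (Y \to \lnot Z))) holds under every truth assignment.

Assume the negation and expand:
Initial set: {\lnot (((\lnot Z \lor (Y \to \lnot Z)) \to ((W \leftrightarrow \lnot W) \lor X)) \to (\lnot ((W \leftrightarrow \lnot W) \lor X) \to \lnot (\lnot Z \lor (Y \to \lnot Z))))}.
\lnot (((\lnot Z \lor (Y \to \lnot Z)) \to ((W \leftrightarrow \lnot W) \lor X)) \to (\lnot ((W \leftrightarrow \lnot W) \lor X) \to \lnot (\lnot Z \lor (Y \to \lnot Z)))): α-rule — add ((\lnot Z \lor (Y \to \lnot Z)) \to ((W \leftrightarrow \lnot W) \lor X)), \lnot (\lnot ((W \leftrightarrow \lnot W) \lor X) \to \lnot (\lnot Z \lor (Y \to \lnot Z))).
\lnot (\lnot ((W \leftrightarrow \lnot W) \lor X) \to \lnot (\lnot Z \lor (Y \to \lnot Z))): α-rule — add \lnot ((W \leftrightarrow \lnot W) \lor X), \lnot \lnot (\lnot Z \lor (Y \to \lnot Z)).
\lnot ((W \leftrightarrow \lnot W) \lor X): α-rule — add \lnot (W \leftrightarrow \lnot W), \lnot X.
((\lnot Z \lor (Y \to \lnot Z)) \to ((W \leftrightarrow \lnot W) \lor X)): β-rule — branch into \lnot (\lnot Z \lor (Y \to \lnot Z))  //  ((W \leftrightarrow \lnot W) \lor X).
  branch 1 (add \lnot (\lnot Z \lor (Y \to \lnot Z))):
    \lnot (\lnot Z \lor (Y \to \lnot Z)): α-rule — add \lnot \lnot Z, \lnot (Y \to \lnot Z).
    \lnot (Y \to \lnot Z): α-rule — add Y, \lnot \lnot Z.
    \lnot \lnot (\lnot Z \lor (Y \to \lnot Z)): β-rule — branch into \lnot Z  //  (Y \to \lnot Z).
      branch 1.1 (add \lnot Z):
        × closes — contains both Z and \lnot Z.
      branch 1.2 (add (Y \to \lnot Z)):
        \lnot (W \leftrightarrow \lnot W): β-rule — branch into W, \lnot \lnot W  //  \lnot W, \lnot W.
          branch 1.2.1 (add W, \lnot \lnot W):
            (Y \to \lnot Z): β-rule — branch into \lnot Y  //  \lnot Z.
              branch 1.2.1.1 (add \lnot Y):
                × closes — contains both Y and \lnot Y.
              branch 1.2.1.2 (add \lnot Z):
                × closes — contains both Z and \lnot Z.
          branch 1.2.2 (add \lnot W, \lnot W):
            (Y \to \lnot Z): β-rule — branch into \lnot Y  //  \lnot Z.
              branch 1.2.2.1 (add \lnot Y):
                × closes — contains both Y and \lnot Y.
              branch 1.2.2.2 (add \lnot Z):
                × closes — contains both Z and \lnot Z.
  branch 2 (add ((W \leftrightarrow \lnot W) \lor X)):
    \lnot \lnot (\lnot Z \lor (Y \to \lnot Z)): β-rule — branch into \lnot Z  //  (Y \to \lnot Z).
      branch 2.1 (add \lnot Z):
        \lnot (W \leftrightarrow \lnot W): β-rule — branch into W, \lnot \lnot W  //  \lnot W, \lnot W.
          branch 2.1.1 (add W, \lnot \lnot W):
            ((W \leftrightarrow \lnot W) \lor X): β-rule — branch into (W \leftrightarrow \lnot W)  //  X.
              branch 2.1.1.1 (add (W \leftrightarrow \lnot W)):
                (W \leftrightarrow \lnot W): β-rule — branch into W, \lnot W  //  \lnot W, \lnot \lnot W.
                  branch 2.1.1.1.1 (add W, \lnot W):
                    × closes — contains both W and \lnot W.
                  branch 2.1.1.1.2 (add \lnot W, \lnot \lnot W):
                    × closes — contains both W and \lnot W.
              branch 2.1.1.2 (add X):
                × closes — contains both X and \lnot X.
          branch 2.1.2 (add \lnot W, \lnot W):
            ((W \leftrightarrow \lnot W) \lor X): β-rule — branch into (W \leftrightarrow \lnot W)  //  X.
              branch 2.1.2.1 (add (W \leftrightarrow \lnot W)):
                (W \leftrightarrow \lnot W): β-rule — branch into W, \lnot W  //  \lnot W, \lnot \lnot W.
                  branch 2.1.2.1.1 (add W, \lnot W):
                    × closes — contains both W and \lnot W.
                  branch 2.1.2.1.2 (add \lnot W, \lnot \lnot W):
                    × closes — contains both W and \lnot W.
              branch 2.1.2.2 (add X):
                × closes — contains both X and \lnot X.
      branch 2.2 (add (Y \to \lnot Z)):
        \lnot (W \leftrightarrow \lnot W): β-rule — branch into W, \lnot \lnot W  //  \lnot W, \lnot W.
          branch 2.2.1 (add W, \lnot \lnot W):
            ((W \leftrightarrow \lnot W) \lor X): β-rule — branch into (W \leftrightarrow \lnot W)  //  X.
              branch 2.2.1.1 (add (W \leftrightarrow \lnot W)):
                (Y \to \lnot Z): β-rule — branch into \lnot Y  //  \lnot Z.
                  branch 2.2.1.1.1 (add \lnot Y):
                    (W \leftrightarrow \lnot W): β-rule — branch into W, \lnot W  //  \lnot W, \lnot \lnot W.
                      branch 2.2.1.1.1.1 (add W, \lnot W):
                        × closes — contains both W and \lnot W.
                      branch 2.2.1.1.1.2 (add \lnot W, \lnot \lnot W):
                        × closes — contains both W and \lnot W.
                  branch 2.2.1.1.2 (add \lnot Z):
                    (W \leftrightarrow \lnot W): β-rule — branch into W, \lnot W  //  \lnot W, \lnot \lnot W.
                      branch 2.2.1.1.2.1 (add W, \lnot W):
                        × closes — contains both W and \lnot W.
                      branch 2.2.1.1.2.2 (add \lnot W, \lnot \lnot W):
                        × closes — contains both W and \lnot W.
              branch 2.2.1.2 (add X):
                × closes — contains both X and \lnot X.
          branch 2.2.2 (add \lnot W, \lnot W):
            ((W \leftrightarrow \lnot W) \lor X): β-rule — branch into (W \leftrightarrow \lnot W)  //  X.
              branch 2.2.2.1 (add (W \leftrightarrow \lnot W)):
                (Y \to \lnot Z): β-rule — branch into \lnot Y  //  \lnot Z.
                  branch 2.2.2.1.1 (add \lnot Y):
                    (W \leftrightarrow \lnot W): β-rule — branch into W, \lnot W  //  \lnot W, \lnot \lnot W.
                      branch 2.2.2.1.1.1 (add W, \lnot W):
                        × closes — contains both W and \lnot W.
                      branch 2.2.2.1.1.2 (add \lnot W, \lnot \lnot W):
                        × closes — contains both W and \lnot W.
                  branch 2.2.2.1.2 (add \lnot Z):
                    (W \leftrightarrow \lnot W): β-rule — branch into W, \lnot W  //  \lnot W, \lnot \lnot W.
                      branch 2.2.2.1.2.1 (add W, \lnot W):
                        × closes — contains both W and \lnot W.
                      branch 2.2.2.1.2.2 (add \lnot W, \lnot \lnot W):
                        × closes — contains both W and \lnot W.
              branch 2.2.2.2 (add X):
                × closes — contains both X and \lnot X.
All 21 branches close.
Every branch closed, so the negation is unsatisfiable and the formula is valid.

Valid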